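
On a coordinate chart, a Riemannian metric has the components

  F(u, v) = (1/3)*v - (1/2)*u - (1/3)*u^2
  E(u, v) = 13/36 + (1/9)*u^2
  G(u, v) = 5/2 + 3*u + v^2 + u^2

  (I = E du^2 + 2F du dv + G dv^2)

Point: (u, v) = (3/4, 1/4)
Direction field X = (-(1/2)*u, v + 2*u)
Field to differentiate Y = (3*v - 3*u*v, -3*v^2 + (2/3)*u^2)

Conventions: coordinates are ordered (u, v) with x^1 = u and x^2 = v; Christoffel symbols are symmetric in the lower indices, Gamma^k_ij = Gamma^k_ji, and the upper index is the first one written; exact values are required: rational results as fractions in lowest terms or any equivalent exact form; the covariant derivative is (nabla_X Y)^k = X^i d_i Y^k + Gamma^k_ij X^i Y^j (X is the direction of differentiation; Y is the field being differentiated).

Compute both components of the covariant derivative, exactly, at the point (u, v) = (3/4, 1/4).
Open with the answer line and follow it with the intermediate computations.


Answer: (nabla_X Y)^u = 3723/37736, (nabla_X Y)^v = -226191/75472

E = 61/144, F = -23/48, G = 43/8 at the point
E_u = 1/6, E_v = 0, F_u = -1, F_v = 1/3, G_u = 9/2, G_v = 1/2
EG - F^2 = 4717/2304;  g^inv = (2304/4717) * [[43/8, 23/48], [23/48, 61/144]]
first-kind symbols [ij,l] = (1/2)(d_i g_jl + d_j g_il - d_l g_ij): [uu,u] = E_u/2 = 1/12, [uu,v] = F_u - E_v/2 = -1, [uv,u] = E_v/2 = 0, [uv,v] = G_u/2 = 9/4, [vv,u] = F_v - G_u/2 = -23/12, [vv,v] = G_v/2 = 1/4
Gamma^u_ij = (G*[ij,u] - F*[ij,v])/(EG - F^2), Gamma^v_ij = (E*[ij,v] - F*[ij,u])/(EG - F^2)
Gamma_uuu = -72/4717, Gamma_uuv = 2484/4717, Gamma_uvv = -23460/4717, Gamma_vuu = -884/4717, Gamma_vuv = 2196/4717, Gamma_vvv = -1872/4717
X = (-3/8, 7/4), Y = (3/16, 3/16) at the point


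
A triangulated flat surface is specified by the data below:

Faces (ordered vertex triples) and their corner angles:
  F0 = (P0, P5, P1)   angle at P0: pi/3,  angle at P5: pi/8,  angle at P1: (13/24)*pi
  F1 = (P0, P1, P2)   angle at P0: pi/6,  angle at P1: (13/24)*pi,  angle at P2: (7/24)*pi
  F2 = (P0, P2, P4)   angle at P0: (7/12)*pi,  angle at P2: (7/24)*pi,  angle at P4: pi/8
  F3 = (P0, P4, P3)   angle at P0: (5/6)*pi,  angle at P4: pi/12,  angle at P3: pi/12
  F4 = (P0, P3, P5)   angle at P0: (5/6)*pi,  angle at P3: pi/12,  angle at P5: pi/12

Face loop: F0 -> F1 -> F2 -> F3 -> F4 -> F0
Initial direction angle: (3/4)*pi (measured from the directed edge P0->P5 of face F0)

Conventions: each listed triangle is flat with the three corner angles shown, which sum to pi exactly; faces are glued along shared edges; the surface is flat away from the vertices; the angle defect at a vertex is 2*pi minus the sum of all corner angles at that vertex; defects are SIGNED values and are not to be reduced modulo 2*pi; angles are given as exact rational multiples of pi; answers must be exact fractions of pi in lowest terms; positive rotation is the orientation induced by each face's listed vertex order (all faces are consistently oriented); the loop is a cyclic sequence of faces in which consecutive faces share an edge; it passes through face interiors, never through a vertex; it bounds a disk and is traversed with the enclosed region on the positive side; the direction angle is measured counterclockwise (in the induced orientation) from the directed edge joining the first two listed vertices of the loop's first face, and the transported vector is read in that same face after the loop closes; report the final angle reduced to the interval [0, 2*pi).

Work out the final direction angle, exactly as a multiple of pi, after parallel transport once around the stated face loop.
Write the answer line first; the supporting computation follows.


Answer: final direction angle = 0

enclosed vertex P0: corner angles sum to (11/4)*pi, defect = 2*pi - (11/4)*pi = (-3/4)*pi
transport around the loop rotates by the sum of enclosed defects; add to the initial angle mod 2*pi
final angle = (3/4)*pi - (3/4)*pi = 0 (mod 2*pi)


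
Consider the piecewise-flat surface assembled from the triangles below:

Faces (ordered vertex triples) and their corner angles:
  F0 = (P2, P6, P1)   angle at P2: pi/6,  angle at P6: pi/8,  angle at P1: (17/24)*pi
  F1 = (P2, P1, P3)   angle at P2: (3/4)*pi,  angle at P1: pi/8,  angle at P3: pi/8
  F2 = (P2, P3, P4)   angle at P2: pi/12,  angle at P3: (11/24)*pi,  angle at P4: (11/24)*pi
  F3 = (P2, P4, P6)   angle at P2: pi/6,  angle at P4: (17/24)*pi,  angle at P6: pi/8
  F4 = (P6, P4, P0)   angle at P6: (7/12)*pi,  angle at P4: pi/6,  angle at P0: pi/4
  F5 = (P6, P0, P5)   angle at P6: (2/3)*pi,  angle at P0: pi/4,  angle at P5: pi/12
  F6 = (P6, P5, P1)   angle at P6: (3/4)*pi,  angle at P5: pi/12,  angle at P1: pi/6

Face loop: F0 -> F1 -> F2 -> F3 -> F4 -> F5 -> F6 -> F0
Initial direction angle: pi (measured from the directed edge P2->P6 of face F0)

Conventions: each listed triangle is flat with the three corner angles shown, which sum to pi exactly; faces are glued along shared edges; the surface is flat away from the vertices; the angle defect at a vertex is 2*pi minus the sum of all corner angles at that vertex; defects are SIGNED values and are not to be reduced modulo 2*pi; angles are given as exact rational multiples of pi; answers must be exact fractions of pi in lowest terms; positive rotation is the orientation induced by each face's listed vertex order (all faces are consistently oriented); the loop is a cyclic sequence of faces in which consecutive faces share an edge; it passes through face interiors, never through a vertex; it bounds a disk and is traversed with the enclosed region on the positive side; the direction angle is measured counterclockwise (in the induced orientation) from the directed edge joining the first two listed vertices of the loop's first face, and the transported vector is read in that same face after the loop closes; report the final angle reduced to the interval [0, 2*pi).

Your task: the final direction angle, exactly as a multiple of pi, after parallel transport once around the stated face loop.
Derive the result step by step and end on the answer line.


enclosed vertex P2: corner angles sum to (7/6)*pi, defect = 2*pi - (7/6)*pi = (5/6)*pi
enclosed vertex P6: corner angles sum to (9/4)*pi, defect = 2*pi - (9/4)*pi = -pi/4
final direction = starting direction + enclosed defect total, reduced mod 2*pi (induced orientation)
final angle = pi + (7/12)*pi = (19/12)*pi (mod 2*pi)

Answer: final direction angle = (19/12)*pi


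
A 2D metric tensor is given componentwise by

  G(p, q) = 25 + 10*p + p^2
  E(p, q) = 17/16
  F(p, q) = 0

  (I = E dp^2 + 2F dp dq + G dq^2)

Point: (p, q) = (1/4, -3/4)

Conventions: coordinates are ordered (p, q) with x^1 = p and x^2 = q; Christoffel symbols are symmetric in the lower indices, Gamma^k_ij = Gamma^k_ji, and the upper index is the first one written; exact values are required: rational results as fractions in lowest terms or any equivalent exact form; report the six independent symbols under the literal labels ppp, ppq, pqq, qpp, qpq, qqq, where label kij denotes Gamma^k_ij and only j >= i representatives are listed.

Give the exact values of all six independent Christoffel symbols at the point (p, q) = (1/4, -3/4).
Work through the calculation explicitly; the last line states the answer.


E = 17/16, F = 0, G = 441/16 at the point
E_p = 0, E_q = 0, F_p = 0, F_q = 0, G_p = 21/2, G_q = 0
EG - F^2 = 7497/256;  g^inv = (256/7497) * [[441/16, 0], [0, 17/16]]
first-kind symbols [ij,l] = (1/2)(d_i g_jl + d_j g_il - d_l g_ij): [pp,p] = E_p/2 = 0, [pp,q] = F_p - E_q/2 = 0, [pq,p] = E_q/2 = 0, [pq,q] = G_p/2 = 21/4, [qq,p] = F_q - G_p/2 = -21/4, [qq,q] = G_q/2 = 0
Gamma^p_ij = (G*[ij,p] - F*[ij,q])/(EG - F^2), Gamma^q_ij = (E*[ij,q] - F*[ij,p])/(EG - F^2)

Answer: Gamma_ppp = 0, Gamma_ppq = 0, Gamma_pqq = -84/17, Gamma_qpp = 0, Gamma_qpq = 4/21, Gamma_qqq = 0


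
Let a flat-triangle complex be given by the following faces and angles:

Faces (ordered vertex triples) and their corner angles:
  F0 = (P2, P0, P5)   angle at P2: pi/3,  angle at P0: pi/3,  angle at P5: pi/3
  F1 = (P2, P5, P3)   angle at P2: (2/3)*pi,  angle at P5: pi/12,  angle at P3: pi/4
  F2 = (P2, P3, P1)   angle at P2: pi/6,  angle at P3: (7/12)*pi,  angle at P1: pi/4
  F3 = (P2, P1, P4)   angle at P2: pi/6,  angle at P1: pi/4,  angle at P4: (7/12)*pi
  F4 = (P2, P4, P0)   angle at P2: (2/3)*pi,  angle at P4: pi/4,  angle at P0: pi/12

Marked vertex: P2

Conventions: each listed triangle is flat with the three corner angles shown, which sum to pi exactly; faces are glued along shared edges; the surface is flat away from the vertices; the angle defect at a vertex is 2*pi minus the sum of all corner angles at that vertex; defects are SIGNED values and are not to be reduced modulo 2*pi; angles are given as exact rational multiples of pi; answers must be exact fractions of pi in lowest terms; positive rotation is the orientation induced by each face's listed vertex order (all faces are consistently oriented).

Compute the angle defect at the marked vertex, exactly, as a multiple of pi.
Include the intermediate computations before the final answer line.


Sum of corner angles at P2: 2*pi
defect = 2*pi - 2*pi

Answer: defect(P2) = 0


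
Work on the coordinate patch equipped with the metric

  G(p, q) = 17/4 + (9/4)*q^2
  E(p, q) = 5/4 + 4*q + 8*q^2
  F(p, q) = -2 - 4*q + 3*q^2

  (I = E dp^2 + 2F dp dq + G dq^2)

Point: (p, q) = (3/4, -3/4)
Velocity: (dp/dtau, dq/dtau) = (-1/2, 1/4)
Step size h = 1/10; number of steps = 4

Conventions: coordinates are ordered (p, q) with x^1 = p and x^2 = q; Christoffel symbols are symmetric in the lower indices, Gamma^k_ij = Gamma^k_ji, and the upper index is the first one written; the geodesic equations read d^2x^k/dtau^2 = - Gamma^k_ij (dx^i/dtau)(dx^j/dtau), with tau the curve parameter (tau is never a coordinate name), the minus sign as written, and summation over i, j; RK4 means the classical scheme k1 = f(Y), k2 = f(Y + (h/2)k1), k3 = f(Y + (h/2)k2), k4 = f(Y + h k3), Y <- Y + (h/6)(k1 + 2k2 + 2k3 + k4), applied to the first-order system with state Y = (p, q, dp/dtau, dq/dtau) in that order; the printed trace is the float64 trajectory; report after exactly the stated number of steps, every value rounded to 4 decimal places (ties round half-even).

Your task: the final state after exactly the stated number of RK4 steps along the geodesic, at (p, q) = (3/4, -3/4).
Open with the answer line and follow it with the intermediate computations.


Answer: p = 0.5477, q = -0.6617, dp/dtau = -0.5125, dq/dtau = 0.1919

f(Y) = (dp/dtau, dq/dtau, -Gamma^p_ij Y'^i Y'^j, -Gamma^q_ij Y'^i Y'^j) with the Gammas evaluated at the stage position; h = 0.100000; intermediate values shown to 6 dp
step 0: p = 0.7500, q = -0.7500, dp/dtau = -0.5000, dq/dtau = 0.2500
step 1:
  k1: at (p, q) = (0.750000, -0.750000), (dp/dtau, dq/dtau) = (-0.500000, 0.250000); Gamma_ppp = -1.352999, Gamma_ppq = -2.776794, Gamma_pqq = -5.329892, Gamma_qpp = 1.384464, Gamma_qpq = 1.352999, Gamma_qqq = 2.291052; k1 = (-0.500000, 0.250000, -0.022831, -0.151057)
  k2: at (p, q) = (0.725000, -0.737500), (dp/dtau, dq/dtau) = (-0.501142, 0.242447); Gamma_ppp = -1.283109, Gamma_ppq = -2.720463, Gamma_pqq = -5.330959, Gamma_qpp = 1.317666, Gamma_qpq = 1.283109, Gamma_qqq = 2.211204; k2 = (-0.501142, 0.242447, -0.025474, -0.149102)
  k3: at (p, q) = (0.724943, -0.737878), (dp/dtau, dq/dtau) = (-0.501274, 0.242545); Gamma_ppp = -1.285192, Gamma_ppq = -2.722148, Gamma_pqq = -5.330884, Gamma_qpp = 1.319645, Gamma_qpq = 1.285192, Gamma_qqq = 2.213605; k3 = (-0.501274, 0.242545, -0.025382, -0.149305)
  k4: at (p, q) = (0.699873, -0.725746), (dp/dtau, dq/dtau) = (-0.502538, 0.235069); Gamma_ppp = -1.219168, Gamma_ppq = -2.668552, Gamma_pqq = -5.334662, Gamma_qpp = 1.257253, Gamma_qpq = 1.219168, Gamma_qqq = 2.136778; k4 = (-0.502538, 0.235069, -0.027804, -0.147542)
  Y <- Y + (h/6)(k1 + 2k2 + 2k3 + k4): p = 0.6999, q = -0.7257, dp/dtau = -0.5025, dq/dtau = 0.2351
step 2:
  k1: at (p, q) = (0.699877, -0.725749), (dp/dtau, dq/dtau) = (-0.502539, 0.235076); Gamma_ppp = -1.219187, Gamma_ppq = -2.668567, Gamma_pqq = -5.334660, Gamma_qpp = 1.257271, Gamma_qpq = 1.219187, Gamma_qqq = 2.136801; k1 = (-0.502539, 0.235076, -0.027804, -0.147542)
  k2: at (p, q) = (0.674750, -0.713995), (dp/dtau, dq/dtau) = (-0.503929, 0.227699); Gamma_ppp = -1.156921, Gamma_ppq = -2.617617, Gamma_pqq = -5.341026, Gamma_qpp = 1.199109, Gamma_qpq = 1.156921, Gamma_qqq = 2.062936; k2 = (-0.503929, 0.227699, -0.030004, -0.145964)
  k3: at (p, q) = (0.674681, -0.714364), (dp/dtau, dq/dtau) = (-0.504039, 0.227778); Gamma_ppp = -1.158850, Gamma_ppq = -2.619202, Gamma_pqq = -5.340785, Gamma_qpp = 1.200901, Gamma_qpq = 1.158850, Gamma_qqq = 2.065247; k3 = (-0.504039, 0.227778, -0.029909, -0.146153)
  k4: at (p, q) = (0.649473, -0.702971), (dp/dtau, dq/dtau) = (-0.505530, 0.220461); Gamma_ppp = -1.099998, Gamma_ppq = -2.570641, Gamma_pqq = -5.349466, Gamma_qpp = 1.146537, Gamma_qpq = 1.099998, Gamma_qqq = 1.994092; k4 = (-0.505530, 0.220461, -0.031878, -0.144740)
  Y <- Y + (h/6)(k1 + 2k2 + 2k3 + k4): p = 0.6495, q = -0.7030, dp/dtau = -0.5055, dq/dtau = 0.2205
step 3:
  k1: at (p, q) = (0.649477, -0.702974), (dp/dtau, dq/dtau) = (-0.505531, 0.220468); Gamma_ppp = -1.100013, Gamma_ppq = -2.570654, Gamma_pqq = -5.349463, Gamma_qpp = 1.146551, Gamma_qpq = 1.100013, Gamma_qqq = 1.994110; k1 = (-0.505531, 0.220468, -0.031878, -0.144740)
  k2: at (p, q) = (0.624201, -0.691951), (dp/dtau, dq/dtau) = (-0.507125, 0.213231); Gamma_ppp = -1.044484, Gamma_ppq = -2.524406, Gamma_pqq = -5.360342, Gamma_qpp = 1.095838, Gamma_qpq = 1.044484, Gamma_qqq = 1.925619; k2 = (-0.507125, 0.213231, -0.033615, -0.143486)
  k3: at (p, q) = (0.624121, -0.692313), (dp/dtau, dq/dtau) = (-0.507212, 0.213294); Gamma_ppp = -1.046285, Gamma_ppq = -2.525913, Gamma_pqq = -5.359946, Gamma_qpp = 1.097474, Gamma_qpq = 1.046285, Gamma_qqq = 1.927862; k3 = (-0.507212, 0.213294, -0.033514, -0.143662)
  k4: at (p, q) = (0.598756, -0.681645), (dp/dtau, dq/dtau) = (-0.508882, 0.206102); Gamma_ppp = -0.993797, Gamma_ppq = -2.481772, Gamma_pqq = -5.372768, Gamma_qpp = 1.050055, Gamma_qpq = 0.993797, Gamma_qqq = 1.861837; k4 = (-0.508882, 0.206102, -0.035005, -0.142549)
  Y <- Y + (h/6)(k1 + 2k2 + 2k3 + k4): p = 0.5988, q = -0.6816, dp/dtau = -0.5089, dq/dtau = 0.2061
step 4:
  k1: at (p, q) = (0.598759, -0.681647), (dp/dtau, dq/dtau) = (-0.508883, 0.206108); Gamma_ppp = -0.993809, Gamma_ppq = -2.481782, Gamma_pqq = -5.372765, Gamma_qpp = 1.050066, Gamma_qpq = 0.993809, Gamma_qqq = 1.861852; k1 = (-0.508883, 0.206108, -0.035006, -0.142549)
  k2: at (p, q) = (0.573315, -0.671342), (dp/dtau, dq/dtau) = (-0.510634, 0.198981); Gamma_ppp = -0.944283, Gamma_ppq = -2.439685, Gamma_pqq = -5.387417, Gamma_qpp = 1.005814, Gamma_qpq = 0.944283, Gamma_qqq = 1.798258; k2 = (-0.510634, 0.198981, -0.036250, -0.141572)
  k3: at (p, q) = (0.573227, -0.671698), (dp/dtau, dq/dtau) = (-0.510696, 0.199029); Gamma_ppp = -0.945977, Gamma_ppq = -2.441132, Gamma_pqq = -5.386873, Gamma_qpp = 1.007319, Gamma_qpq = 0.945977, Gamma_qqq = 1.800455; k3 = (-0.510696, 0.199029, -0.036141, -0.141735)
  k4: at (p, q) = (0.547689, -0.661744), (dp/dtau, dq/dtau) = (-0.512497, 0.191935); Gamma_ppp = -0.899179, Gamma_ppq = -2.400915, Gamma_pqq = -5.403112, Gamma_qpp = 0.965939, Gamma_qpq = 0.899179, Gamma_qqq = 1.739145; k4 = (-0.512497, 0.191935, -0.037120, -0.140878)
  Y <- Y + (h/6)(k1 + 2k2 + 2k3 + k4): p = 0.5477, q = -0.6617, dp/dtau = -0.5125, dq/dtau = 0.1919


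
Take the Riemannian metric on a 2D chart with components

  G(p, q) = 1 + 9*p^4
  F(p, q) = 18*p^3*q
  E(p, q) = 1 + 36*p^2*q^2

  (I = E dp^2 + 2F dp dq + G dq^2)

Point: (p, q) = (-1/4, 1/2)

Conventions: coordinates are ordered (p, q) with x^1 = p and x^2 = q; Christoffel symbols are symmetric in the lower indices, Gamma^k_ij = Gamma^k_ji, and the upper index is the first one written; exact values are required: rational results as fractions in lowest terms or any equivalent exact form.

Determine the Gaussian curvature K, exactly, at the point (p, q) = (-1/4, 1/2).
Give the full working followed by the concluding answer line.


E = 25/16, F = -9/64, G = 265/256, EG - F^2 = 409/256 at the point
E_p = -9/2, E_q = 9/4, F_p = 27/16, F_q = -9/32, G_p = -9/16, G_q = 0
E_qq = 9/2, F_pq = 27/8, G_pp = 27/4
Evaluate Brioschi's two determinant matrices M1, M2 and divide by (EG - F^2)^2.
M1 = [[-E_qq/2 + F_pq - G_pp/2, E_p/2, F_p - E_q/2], [F_q - G_p/2, E, F], [G_q/2, F, G]] = [[-9/4, -9/4, 9/16], [0, 25/16, -9/64], [0, -9/64, 265/256]]; det M1 = -3681/1024
M2 = [[0, E_q/2, G_p/2], [E_q/2, E, F], [G_p/2, F, G]] = [[0, 9/8, -9/32], [9/8, 25/16, -9/64], [-9/32, -9/64, 265/256]]; det M2 = -1377/1024
det M1 - det M2 = -9/4; K = -9/4 / (409/256)^2 = -147456/167281

Answer: K = -147456/167281


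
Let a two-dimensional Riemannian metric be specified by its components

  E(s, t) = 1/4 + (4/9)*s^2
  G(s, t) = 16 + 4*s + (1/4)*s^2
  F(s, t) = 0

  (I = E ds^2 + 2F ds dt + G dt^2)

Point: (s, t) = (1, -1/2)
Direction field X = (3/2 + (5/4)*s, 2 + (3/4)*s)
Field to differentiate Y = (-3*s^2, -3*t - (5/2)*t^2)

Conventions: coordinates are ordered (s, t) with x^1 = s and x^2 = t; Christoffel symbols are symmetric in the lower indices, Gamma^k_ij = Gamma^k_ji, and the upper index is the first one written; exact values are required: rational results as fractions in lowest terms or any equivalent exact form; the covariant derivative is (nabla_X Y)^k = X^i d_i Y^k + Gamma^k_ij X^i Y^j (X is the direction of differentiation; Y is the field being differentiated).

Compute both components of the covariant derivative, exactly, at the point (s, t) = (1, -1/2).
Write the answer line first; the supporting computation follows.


Answer: (nabla_X Y)^s = -23661/800, (nabla_X Y)^t = -583/288

E = 25/36, F = 0, G = 81/4 at the point
E_s = 8/9, E_t = 0, F_s = 0, F_t = 0, G_s = 9/2, G_t = 0
EG - F^2 = 225/16;  g^inv = (16/225) * [[81/4, 0], [0, 25/36]]
first-kind symbols [ij,l] = (1/2)(d_i g_jl + d_j g_il - d_l g_ij): [ss,s] = E_s/2 = 4/9, [ss,t] = F_s - E_t/2 = 0, [st,s] = E_t/2 = 0, [st,t] = G_s/2 = 9/4, [tt,s] = F_t - G_s/2 = -9/4, [tt,t] = G_t/2 = 0
Gamma^s_ij = (G*[ij,s] - F*[ij,t])/(EG - F^2), Gamma^t_ij = (E*[ij,t] - F*[ij,s])/(EG - F^2)
Gamma_sss = 16/25, Gamma_sst = 0, Gamma_stt = -81/25, Gamma_tss = 0, Gamma_tst = 1/9, Gamma_ttt = 0
X = (11/4, 11/4), Y = (-3, 7/8) at the point


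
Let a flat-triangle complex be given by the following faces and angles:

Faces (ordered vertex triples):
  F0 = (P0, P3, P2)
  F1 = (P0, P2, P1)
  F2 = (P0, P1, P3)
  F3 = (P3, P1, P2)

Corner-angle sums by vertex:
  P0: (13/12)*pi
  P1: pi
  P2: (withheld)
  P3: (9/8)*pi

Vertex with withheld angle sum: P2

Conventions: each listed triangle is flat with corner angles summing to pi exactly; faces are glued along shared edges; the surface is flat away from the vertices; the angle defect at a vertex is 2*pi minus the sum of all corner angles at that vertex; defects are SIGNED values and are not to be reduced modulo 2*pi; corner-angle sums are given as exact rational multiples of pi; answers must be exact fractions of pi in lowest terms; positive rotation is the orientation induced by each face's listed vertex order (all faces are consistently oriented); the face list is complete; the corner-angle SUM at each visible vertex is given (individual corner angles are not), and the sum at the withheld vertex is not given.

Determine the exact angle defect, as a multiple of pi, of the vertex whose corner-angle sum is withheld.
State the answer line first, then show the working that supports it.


Answer: defect(P2) = (29/24)*pi

V = 4, E = 6, F = 4; chi = V - E + F = 2
Gauss-Bonnet: total defect = 2*pi*chi = 4*pi; visible defects sum to (67/24)*pi


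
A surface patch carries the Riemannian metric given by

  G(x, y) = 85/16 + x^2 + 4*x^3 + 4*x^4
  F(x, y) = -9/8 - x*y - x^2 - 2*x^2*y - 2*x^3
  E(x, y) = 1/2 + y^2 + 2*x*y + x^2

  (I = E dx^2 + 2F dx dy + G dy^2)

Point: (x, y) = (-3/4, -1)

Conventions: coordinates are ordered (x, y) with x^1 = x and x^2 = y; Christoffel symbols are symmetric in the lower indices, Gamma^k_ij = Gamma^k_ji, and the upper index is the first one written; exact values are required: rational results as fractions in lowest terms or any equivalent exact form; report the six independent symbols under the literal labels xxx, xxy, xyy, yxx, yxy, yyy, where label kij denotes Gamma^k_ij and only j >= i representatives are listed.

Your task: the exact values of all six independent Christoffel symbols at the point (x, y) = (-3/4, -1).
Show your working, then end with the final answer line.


E = 57/16, F = -15/32, G = 349/64 at the point
E_x = -7/2, E_y = -7/2, F_x = -31/8, F_y = -3/8, G_x = -3/2, G_y = 0
EG - F^2 = 4917/256;  g^inv = (256/4917) * [[349/64, 15/32], [15/32, 57/16]]
first-kind symbols [ij,l] = (1/2)(d_i g_jl + d_j g_il - d_l g_ij): [xx,x] = E_x/2 = -7/4, [xx,y] = F_x - E_y/2 = -17/8, [xy,x] = E_y/2 = -7/4, [xy,y] = G_x/2 = -3/4, [yy,x] = F_y - G_x/2 = 3/8, [yy,y] = G_y/2 = 0
Gamma^x_ij = (G*[ij,x] - F*[ij,y])/(EG - F^2), Gamma^y_ij = (E*[ij,y] - F*[ij,x])/(EG - F^2)

Answer: Gamma_xxx = -2698/4917, Gamma_xxy = -17/33, Gamma_xyy = 349/3278, Gamma_yxx = -716/1639, Gamma_yxy = -2/11, Gamma_yyy = 15/1639


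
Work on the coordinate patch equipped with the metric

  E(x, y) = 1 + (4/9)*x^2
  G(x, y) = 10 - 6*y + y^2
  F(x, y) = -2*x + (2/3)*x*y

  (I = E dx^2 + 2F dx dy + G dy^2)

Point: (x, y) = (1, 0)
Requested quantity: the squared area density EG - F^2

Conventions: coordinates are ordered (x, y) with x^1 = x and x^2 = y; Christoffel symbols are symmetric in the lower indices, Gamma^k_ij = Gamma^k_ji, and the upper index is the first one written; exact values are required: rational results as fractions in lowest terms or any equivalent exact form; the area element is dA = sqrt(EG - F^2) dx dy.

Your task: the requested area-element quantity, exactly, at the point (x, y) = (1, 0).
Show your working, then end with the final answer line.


E = 13/9, F = -2, G = 10; EG - F^2 = 94/9

Answer: EG - F^2 = 94/9


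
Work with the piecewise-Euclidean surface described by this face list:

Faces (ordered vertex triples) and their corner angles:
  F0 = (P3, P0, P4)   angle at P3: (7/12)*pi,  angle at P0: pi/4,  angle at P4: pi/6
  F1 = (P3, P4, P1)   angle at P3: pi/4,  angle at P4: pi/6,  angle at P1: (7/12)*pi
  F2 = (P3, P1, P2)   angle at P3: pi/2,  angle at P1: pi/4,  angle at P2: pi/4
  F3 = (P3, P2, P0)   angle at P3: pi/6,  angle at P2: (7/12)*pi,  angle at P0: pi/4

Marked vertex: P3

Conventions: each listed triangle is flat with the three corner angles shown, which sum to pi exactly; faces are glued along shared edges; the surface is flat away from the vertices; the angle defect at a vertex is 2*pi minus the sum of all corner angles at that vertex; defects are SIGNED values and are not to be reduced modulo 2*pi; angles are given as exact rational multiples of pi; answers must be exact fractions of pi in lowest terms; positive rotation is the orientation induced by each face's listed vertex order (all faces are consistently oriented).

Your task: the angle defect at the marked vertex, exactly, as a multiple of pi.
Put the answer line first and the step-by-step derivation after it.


Answer: defect(P3) = pi/2

Sum of corner angles at P3: (3/2)*pi
defect = 2*pi - (3/2)*pi


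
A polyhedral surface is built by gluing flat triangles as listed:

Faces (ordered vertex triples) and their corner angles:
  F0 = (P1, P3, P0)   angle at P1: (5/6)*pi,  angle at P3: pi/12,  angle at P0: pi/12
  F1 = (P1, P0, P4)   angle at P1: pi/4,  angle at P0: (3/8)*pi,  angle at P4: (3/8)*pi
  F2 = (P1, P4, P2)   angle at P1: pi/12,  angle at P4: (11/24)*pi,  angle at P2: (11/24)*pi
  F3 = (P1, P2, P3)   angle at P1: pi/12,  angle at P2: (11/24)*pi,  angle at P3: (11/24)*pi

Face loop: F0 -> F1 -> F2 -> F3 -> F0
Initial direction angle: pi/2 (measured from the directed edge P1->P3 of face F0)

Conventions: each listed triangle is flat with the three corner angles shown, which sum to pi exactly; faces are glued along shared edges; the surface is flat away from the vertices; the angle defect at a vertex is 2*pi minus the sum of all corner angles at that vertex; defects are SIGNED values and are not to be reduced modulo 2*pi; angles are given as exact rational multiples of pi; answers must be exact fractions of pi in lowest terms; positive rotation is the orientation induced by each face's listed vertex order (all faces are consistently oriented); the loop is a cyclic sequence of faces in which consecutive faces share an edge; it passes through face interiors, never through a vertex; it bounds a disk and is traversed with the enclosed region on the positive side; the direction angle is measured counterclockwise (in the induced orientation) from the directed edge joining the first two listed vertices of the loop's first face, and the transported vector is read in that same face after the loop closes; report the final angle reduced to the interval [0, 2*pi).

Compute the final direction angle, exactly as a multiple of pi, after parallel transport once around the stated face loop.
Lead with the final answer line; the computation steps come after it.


Answer: final direction angle = (5/4)*pi

enclosed vertex P1: corner angles sum to (5/4)*pi, defect = 2*pi - (5/4)*pi = (3/4)*pi
the rotation equals the total enclosed defect, so the final angle is initial + defects (mod 2*pi)
final angle = pi/2 + (3/4)*pi = (5/4)*pi (mod 2*pi)


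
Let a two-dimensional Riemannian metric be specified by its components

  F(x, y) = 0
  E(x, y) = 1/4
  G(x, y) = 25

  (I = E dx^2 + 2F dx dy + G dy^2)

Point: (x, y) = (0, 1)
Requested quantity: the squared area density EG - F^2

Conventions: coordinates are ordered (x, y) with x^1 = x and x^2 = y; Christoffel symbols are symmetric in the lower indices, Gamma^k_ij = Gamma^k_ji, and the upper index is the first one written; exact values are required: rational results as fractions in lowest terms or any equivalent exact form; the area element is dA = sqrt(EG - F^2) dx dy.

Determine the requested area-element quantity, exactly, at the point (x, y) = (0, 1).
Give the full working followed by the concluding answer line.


E = 1/4, F = 0, G = 25; EG - F^2 = 25/4

Answer: EG - F^2 = 25/4


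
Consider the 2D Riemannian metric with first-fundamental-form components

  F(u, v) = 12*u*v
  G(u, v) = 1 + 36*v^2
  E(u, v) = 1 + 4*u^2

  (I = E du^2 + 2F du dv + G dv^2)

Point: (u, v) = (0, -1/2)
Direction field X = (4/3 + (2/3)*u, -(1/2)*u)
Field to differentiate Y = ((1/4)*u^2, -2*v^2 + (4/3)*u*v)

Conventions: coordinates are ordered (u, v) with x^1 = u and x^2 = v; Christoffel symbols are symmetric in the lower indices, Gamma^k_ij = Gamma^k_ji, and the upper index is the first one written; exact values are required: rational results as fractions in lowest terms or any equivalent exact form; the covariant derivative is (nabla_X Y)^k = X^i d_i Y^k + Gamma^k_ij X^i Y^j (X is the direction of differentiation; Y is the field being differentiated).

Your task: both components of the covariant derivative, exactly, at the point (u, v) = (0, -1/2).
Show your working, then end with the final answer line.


E = 1, F = 0, G = 10 at the point
E_u = 0, E_v = 0, F_u = -6, F_v = 0, G_u = 0, G_v = -36
EG - F^2 = 10;  g^inv = (1/10) * [[10, 0], [0, 1]]
first-kind symbols [ij,l] = (1/2)(d_i g_jl + d_j g_il - d_l g_ij): [uu,u] = E_u/2 = 0, [uu,v] = F_u - E_v/2 = -6, [uv,u] = E_v/2 = 0, [uv,v] = G_u/2 = 0, [vv,u] = F_v - G_u/2 = 0, [vv,v] = G_v/2 = -18
Gamma^u_ij = (G*[ij,u] - F*[ij,v])/(EG - F^2), Gamma^v_ij = (E*[ij,v] - F*[ij,u])/(EG - F^2)
Gamma_uuu = 0, Gamma_uuv = 0, Gamma_uvv = 0, Gamma_vuu = -3/5, Gamma_vuv = 0, Gamma_vvv = -9/5
X = (4/3, 0), Y = (0, -1/2) at the point

Answer: (nabla_X Y)^u = 0, (nabla_X Y)^v = -8/9


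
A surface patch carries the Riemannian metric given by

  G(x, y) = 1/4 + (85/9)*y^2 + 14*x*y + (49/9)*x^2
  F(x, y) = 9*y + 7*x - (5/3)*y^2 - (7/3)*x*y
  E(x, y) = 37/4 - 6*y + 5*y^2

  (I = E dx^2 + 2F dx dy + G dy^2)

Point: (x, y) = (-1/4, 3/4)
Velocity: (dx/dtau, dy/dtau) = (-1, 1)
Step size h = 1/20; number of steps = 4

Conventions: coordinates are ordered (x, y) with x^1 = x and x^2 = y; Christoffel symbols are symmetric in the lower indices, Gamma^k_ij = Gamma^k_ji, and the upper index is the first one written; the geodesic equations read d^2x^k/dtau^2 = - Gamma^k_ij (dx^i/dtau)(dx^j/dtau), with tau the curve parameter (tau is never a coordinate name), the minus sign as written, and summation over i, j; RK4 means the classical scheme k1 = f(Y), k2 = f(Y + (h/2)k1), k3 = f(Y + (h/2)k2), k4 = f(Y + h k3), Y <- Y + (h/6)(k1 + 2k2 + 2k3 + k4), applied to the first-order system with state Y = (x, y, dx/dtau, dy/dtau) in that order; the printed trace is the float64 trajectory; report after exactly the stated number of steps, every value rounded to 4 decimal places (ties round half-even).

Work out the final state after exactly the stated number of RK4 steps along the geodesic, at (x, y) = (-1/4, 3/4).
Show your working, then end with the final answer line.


f(Y) = (dx/dtau, dy/dtau, -Gamma^x_ij Y'^i Y'^j, -Gamma^y_ij Y'^i Y'^j) with the Gammas evaluated at the stage position; h = 0.050000; intermediate values shown to 6 dp
step 0: x = -0.2500, y = 0.7500, dx/dtau = -1.0000, dy/dtau = 1.0000
step 1:
  k1: at (x, y) = (-0.250000, 0.750000), (dx/dtau, dy/dtau) = (-1.000000, 1.000000); Gamma_xxx = -4.462127, Gamma_xxy = -3.314461, Gamma_xyy = -2.981212, Gamma_yxx = 7.498852, Gamma_yxy = 5.736802, Gamma_yyy = 5.719969; k1 = (-1.000000, 1.000000, 0.814418, -1.745218)
  k2: at (x, y) = (-0.275000, 0.775000), (dx/dtau, dy/dtau) = (-0.979640, 0.956370); Gamma_xxx = -4.083106, Gamma_xxy = -3.105281, Gamma_xyy = -2.920205, Gamma_yxx = 6.828565, Gamma_yxy = 5.385722, Gamma_yyy = 5.572338; k2 = (-0.979640, 0.956370, 0.770815, -1.558290)
  k3: at (x, y) = (-0.274491, 0.773909), (dx/dtau, dy/dtau) = (-0.980730, 0.961043); Gamma_xxx = -4.102717, Gamma_xxy = -3.114357, Gamma_xyy = -2.919945, Gamma_yxx = 6.867284, Gamma_yxy = 5.404409, Gamma_yyy = 5.578495; k3 = (-0.980730, 0.961043, 0.772283, -1.569919)
  k4: at (x, y) = (-0.299036, 0.798052), (dx/dtau, dy/dtau) = (-0.961386, 0.921504); Gamma_xxx = -3.756861, Gamma_xxy = -2.918031, Gamma_xyy = -2.855908, Gamma_yxx = 6.265664, Gamma_yxy = 5.082669, Gamma_yyy = 5.434727; k4 = (-0.961386, 0.921504, 0.727187, -1.400440)
  Y <- Y + (h/6)(k1 + 2k2 + 2k3 + k4): x = -0.2990, y = 0.7980, dx/dtau = -0.9614, dy/dtau = 0.9216
step 2:
  k1: at (x, y) = (-0.299018, 0.797969), (dx/dtau, dy/dtau) = (-0.961435, 0.921649); Gamma_xxx = -3.758390, Gamma_xxy = -2.918715, Gamma_xyy = -2.855824, Gamma_yxx = 6.268744, Gamma_yxy = 5.084153, Gamma_yyy = 5.435215; k1 = (-0.961435, 0.921649, 0.727357, -1.401238)
  k2: at (x, y) = (-0.323054, 0.821011), (dx/dtau, dy/dtau) = (-0.943251, 0.886618); Gamma_xxx = -3.449155, Gamma_xxy = -2.737780, Gamma_xyy = -2.789775, Gamma_yxx = 5.740355, Gamma_yxy = 4.795455, Gamma_yyy = 5.298112; k2 = (-0.943251, 0.886618, 0.682579, -1.251214)
  k3: at (x, y) = (-0.322599, 0.820135), (dx/dtau, dy/dtau) = (-0.944371, 0.890369); Gamma_xxx = -3.463125, Gamma_xxy = -2.744765, Gamma_xyy = -2.790318, Gamma_yxx = 5.766941, Gamma_yxy = 4.808974, Gamma_yyy = 5.303443; k3 = (-0.944371, 0.890369, 0.684776, -1.260367)
  k4: at (x, y) = (-0.346236, 0.842488), (dx/dtau, dy/dtau) = (-0.927196, 0.858631); Gamma_xxx = -3.180304, Gamma_xxy = -2.575678, Gamma_xyy = -2.724006, Gamma_yxx = 5.289131, Gamma_yxy = 4.543966, Gamma_yyy = 5.171802; k4 = (-0.927196, 0.858631, 0.641256, -1.124846)
  Y <- Y + (h/6)(k1 + 2k2 + 2k3 + k4): x = -0.3462, y = 0.8424, dx/dtau = -0.9272, dy/dtau = 0.8587
step 3:
  k1: at (x, y) = (-0.346217, 0.842422), (dx/dtau, dy/dtau) = (-0.927241, 0.858739); Gamma_xxx = -3.181384, Gamma_xxy = -2.576201, Gamma_xyy = -2.724002, Gamma_yxx = 5.291234, Gamma_yxy = 4.545033, Gamma_yyy = 5.172222; k1 = (-0.927241, 0.858739, 0.641403, -1.125403)
  k2: at (x, y) = (-0.369398, 0.863890), (dx/dtau, dy/dtau) = (-0.911206, 0.830604); Gamma_xxx = -2.926928, Gamma_xxy = -2.420466, Gamma_xyy = -2.658093, Gamma_yxx = 4.866689, Gamma_yxy = 4.305912, Gamma_yyy = 5.047884; k2 = (-0.911206, 0.830604, 0.600178, -1.005472)
  k3: at (x, y) = (-0.368997, 0.863187), (dx/dtau, dy/dtau) = (-0.912236, 0.833602); Gamma_xxx = -2.936823, Gamma_xxy = -2.425722, Gamma_xyy = -2.658930, Gamma_yxx = 4.885016, Gamma_yxy = 4.315624, Gamma_yyy = 5.052248; k3 = (-0.912236, 0.833602, 0.602379, -1.012393)
  k4: at (x, y) = (-0.391828, 0.884102), (dx/dtau, dy/dtau) = (-0.897122, 0.808119); Gamma_xxx = -2.703108, Gamma_xxy = -2.280228, Gamma_xyy = -2.594121, Gamma_yxx = 4.497971, Gamma_yxy = 4.095273, Gamma_yyy = 4.933571; k4 = (-0.897122, 0.808119, 0.563398, -0.903998)
  Y <- Y + (h/6)(k1 + 2k2 + 2k3 + k4): x = -0.3918, y = 0.8840, dx/dtau = -0.8972, dy/dtau = 0.8082
step 4:
  k1: at (x, y) = (-0.391810, 0.884049), (dx/dtau, dy/dtau) = (-0.897158, 0.808196); Gamma_xxx = -2.703869, Gamma_xxy = -2.280619, Gamma_xyy = -2.594149, Gamma_yxx = 4.499416, Gamma_yxy = 4.096037, Gamma_yyy = 4.933913; k1 = (-0.897158, 0.808196, 0.563512, -0.904378)
  k2: at (x, y) = (-0.414239, 0.904254), (dx/dtau, dy/dtau) = (-0.883070, 0.785587); Gamma_xxx = -2.492023, Gamma_xxy = -2.146273, Gamma_xyy = -2.530869, Gamma_yxx = 4.151518, Gamma_yxy = 3.895804, Gamma_yyy = 4.822130; k2 = (-0.883070, 0.785587, 0.527368, -0.808109)
  k3: at (x, y) = (-0.413887, 0.903688), (dx/dtau, dy/dtau) = (-0.883974, 0.787994); Gamma_xxx = -2.499012, Gamma_xxy = -2.150179, Gamma_xyy = -2.531759, Gamma_yxx = 4.164193, Gamma_yxy = 3.902752, Gamma_yyy = 4.825591; k3 = (-0.883974, 0.787994, 0.529325, -0.813267)
  k4: at (x, y) = (-0.436009, 0.923448), (dx/dtau, dy/dtau) = (-0.870692, 0.767533); Gamma_xxx = -2.303446, Gamma_xxy = -2.024453, Gamma_xyy = -2.470186, Gamma_yxx = 3.844438, Gamma_yxy = 3.717334, Gamma_yyy = 4.719077; k4 = (-0.870692, 0.767533, 0.495634, -0.726050)
  Y <- Y + (h/6)(k1 + 2k2 + 2k3 + k4): x = -0.4360, y = 0.9234, dx/dtau = -0.8707, dy/dtau = 0.7676

Answer: x = -0.4360, y = 0.9234, dx/dtau = -0.8707, dy/dtau = 0.7676


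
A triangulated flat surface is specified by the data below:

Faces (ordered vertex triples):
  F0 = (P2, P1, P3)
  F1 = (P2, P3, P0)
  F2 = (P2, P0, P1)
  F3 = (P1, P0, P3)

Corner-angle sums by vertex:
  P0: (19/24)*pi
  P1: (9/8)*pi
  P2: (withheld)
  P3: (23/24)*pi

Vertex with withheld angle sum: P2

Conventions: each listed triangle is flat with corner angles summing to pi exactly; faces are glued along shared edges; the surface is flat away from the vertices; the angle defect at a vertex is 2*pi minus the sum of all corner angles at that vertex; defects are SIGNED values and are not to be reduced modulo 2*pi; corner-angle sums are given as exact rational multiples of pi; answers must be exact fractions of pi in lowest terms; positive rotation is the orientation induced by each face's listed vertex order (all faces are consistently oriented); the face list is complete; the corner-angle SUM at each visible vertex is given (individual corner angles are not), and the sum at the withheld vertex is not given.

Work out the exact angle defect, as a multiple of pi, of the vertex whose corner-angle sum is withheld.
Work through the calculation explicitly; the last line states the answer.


V = 4, E = 6, F = 4; chi = V - E + F = 2
Gauss-Bonnet: total defect = 2*pi*chi = 4*pi; visible defects sum to (25/8)*pi

Answer: defect(P2) = (7/8)*pi


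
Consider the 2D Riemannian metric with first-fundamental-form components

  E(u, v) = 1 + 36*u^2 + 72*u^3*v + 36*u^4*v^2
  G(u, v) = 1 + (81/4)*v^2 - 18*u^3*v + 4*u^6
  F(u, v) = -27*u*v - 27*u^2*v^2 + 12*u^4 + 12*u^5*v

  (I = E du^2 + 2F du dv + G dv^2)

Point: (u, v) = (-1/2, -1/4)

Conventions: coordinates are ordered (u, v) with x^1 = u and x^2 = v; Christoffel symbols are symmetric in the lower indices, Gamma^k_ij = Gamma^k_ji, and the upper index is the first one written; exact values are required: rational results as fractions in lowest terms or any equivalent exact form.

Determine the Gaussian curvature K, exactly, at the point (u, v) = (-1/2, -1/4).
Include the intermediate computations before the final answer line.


E = 793/64, F = -189/64, G = 113/64, EG - F^2 = 421/32 at the point
E_u = -405/8, E_v = -81/8, F_u = 3/2, F_v = 33/2, G_u = 21/8, G_v = -63/8
E_vv = 9/2, F_uv = -147/4, G_uu = -6
Brioschi: K = (det M1 - det M2) / (EG - F^2)^2 with the standard first/second-derivative matrices M1, M2.
M1 = [[-E_vv/2 + F_uv - G_uu/2, E_u/2, F_u - E_v/2], [F_v - G_u/2, E, F], [G_v/2, F, G]] = [[-36, -405/16, 105/16], [243/16, 793/64, -189/64], [-63/16, -189/64, 113/64]]; det M1 = -8109/128
M2 = [[0, E_v/2, G_u/2], [E_v/2, E, F], [G_u/2, F, G]] = [[0, -81/16, 21/16], [-81/16, 793/64, -189/64], [21/16, -189/64, 113/64]]; det M2 = -3501/128
det M1 - det M2 = -36; K = -36 / (421/32)^2 = -36864/177241

Answer: K = -36864/177241


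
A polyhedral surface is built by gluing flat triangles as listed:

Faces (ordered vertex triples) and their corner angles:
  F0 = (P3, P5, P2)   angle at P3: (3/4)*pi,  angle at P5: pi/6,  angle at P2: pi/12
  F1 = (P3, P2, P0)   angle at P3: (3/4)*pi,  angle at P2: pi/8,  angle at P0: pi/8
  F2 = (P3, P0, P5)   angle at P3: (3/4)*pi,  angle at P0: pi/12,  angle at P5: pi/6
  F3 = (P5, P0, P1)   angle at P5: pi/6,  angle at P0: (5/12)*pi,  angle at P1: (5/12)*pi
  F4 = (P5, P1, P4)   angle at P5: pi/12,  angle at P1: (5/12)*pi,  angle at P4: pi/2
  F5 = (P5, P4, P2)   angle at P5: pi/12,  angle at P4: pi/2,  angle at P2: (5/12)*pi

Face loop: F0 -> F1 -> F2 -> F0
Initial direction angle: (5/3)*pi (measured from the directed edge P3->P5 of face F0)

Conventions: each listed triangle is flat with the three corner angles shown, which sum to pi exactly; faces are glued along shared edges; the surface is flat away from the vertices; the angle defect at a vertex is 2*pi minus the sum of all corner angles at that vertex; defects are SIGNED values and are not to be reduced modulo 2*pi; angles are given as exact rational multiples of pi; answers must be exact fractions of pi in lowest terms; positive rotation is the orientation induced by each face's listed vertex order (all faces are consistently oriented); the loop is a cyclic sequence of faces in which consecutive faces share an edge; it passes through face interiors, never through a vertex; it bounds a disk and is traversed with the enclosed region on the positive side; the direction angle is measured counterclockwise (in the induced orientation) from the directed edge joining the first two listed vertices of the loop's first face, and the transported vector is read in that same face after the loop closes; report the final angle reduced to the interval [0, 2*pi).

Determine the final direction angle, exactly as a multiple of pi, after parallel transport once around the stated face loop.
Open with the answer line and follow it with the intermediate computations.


Answer: final direction angle = (17/12)*pi

enclosed vertex P3: corner angles sum to (9/4)*pi, defect = 2*pi - (9/4)*pi = -pi/4
final direction = starting direction + enclosed defect total, reduced mod 2*pi (induced orientation)
final angle = (5/3)*pi - pi/4 = (17/12)*pi (mod 2*pi)


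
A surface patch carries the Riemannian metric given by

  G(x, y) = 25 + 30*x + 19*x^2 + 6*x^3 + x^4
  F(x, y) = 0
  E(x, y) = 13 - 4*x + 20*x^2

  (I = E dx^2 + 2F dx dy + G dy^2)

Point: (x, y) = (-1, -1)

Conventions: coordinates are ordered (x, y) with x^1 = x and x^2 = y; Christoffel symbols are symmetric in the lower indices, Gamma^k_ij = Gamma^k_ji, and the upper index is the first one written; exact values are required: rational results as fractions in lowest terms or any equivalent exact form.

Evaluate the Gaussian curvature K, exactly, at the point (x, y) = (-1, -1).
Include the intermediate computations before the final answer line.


E = 37, F = 0, G = 9, EG - F^2 = 333 at the point
E_x = -44, E_y = 0, F_x = 0, F_y = 0, G_x = 6, G_y = 0
E_yy = 0, F_xy = 0, G_xx = 14
Compute both Brioschi determinants and normalise by (EG - F^2)^2.
M1 = [[-E_yy/2 + F_xy - G_xx/2, E_x/2, F_x - E_y/2], [F_y - G_x/2, E, F], [G_y/2, F, G]] = [[-7, -22, 0], [-3, 37, 0], [0, 0, 9]]; det M1 = -2925
M2 = [[0, E_y/2, G_x/2], [E_y/2, E, F], [G_x/2, F, G]] = [[0, 0, 3], [0, 37, 0], [3, 0, 9]]; det M2 = -333
det M1 - det M2 = -2592; K = -2592 / (333)^2 = -32/1369

Answer: K = -32/1369


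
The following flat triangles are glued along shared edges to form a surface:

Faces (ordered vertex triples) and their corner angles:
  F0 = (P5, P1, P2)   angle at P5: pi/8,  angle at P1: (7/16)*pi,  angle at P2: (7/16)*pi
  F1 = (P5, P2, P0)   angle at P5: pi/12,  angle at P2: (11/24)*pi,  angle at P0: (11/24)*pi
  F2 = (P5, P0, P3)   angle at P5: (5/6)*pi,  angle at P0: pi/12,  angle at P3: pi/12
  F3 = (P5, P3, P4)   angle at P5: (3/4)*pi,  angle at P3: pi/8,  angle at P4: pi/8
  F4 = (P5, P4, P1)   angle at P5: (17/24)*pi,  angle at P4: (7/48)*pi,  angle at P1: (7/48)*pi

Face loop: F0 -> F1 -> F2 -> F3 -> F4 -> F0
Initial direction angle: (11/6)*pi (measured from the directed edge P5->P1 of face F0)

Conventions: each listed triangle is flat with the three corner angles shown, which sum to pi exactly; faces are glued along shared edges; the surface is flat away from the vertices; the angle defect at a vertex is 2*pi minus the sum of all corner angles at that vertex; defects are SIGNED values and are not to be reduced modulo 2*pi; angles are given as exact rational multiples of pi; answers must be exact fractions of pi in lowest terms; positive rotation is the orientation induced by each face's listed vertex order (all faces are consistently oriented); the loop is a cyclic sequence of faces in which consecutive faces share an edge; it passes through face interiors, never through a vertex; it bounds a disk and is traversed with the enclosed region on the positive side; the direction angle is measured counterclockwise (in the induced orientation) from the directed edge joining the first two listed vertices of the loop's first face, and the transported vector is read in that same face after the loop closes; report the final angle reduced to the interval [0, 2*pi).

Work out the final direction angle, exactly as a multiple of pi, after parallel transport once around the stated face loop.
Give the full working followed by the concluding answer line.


enclosed vertex P5: corner angles sum to (5/2)*pi, defect = 2*pi - (5/2)*pi = -pi/2
final direction = starting direction + enclosed defect total, reduced mod 2*pi (induced orientation)
final angle = (11/6)*pi - pi/2 = (4/3)*pi (mod 2*pi)

Answer: final direction angle = (4/3)*pi
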